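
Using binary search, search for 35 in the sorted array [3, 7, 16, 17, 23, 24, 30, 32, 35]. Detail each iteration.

Binary search for 35 in [3, 7, 16, 17, 23, 24, 30, 32, 35]:

lo=0, hi=8, mid=4, arr[mid]=23 -> 23 < 35, search right half
lo=5, hi=8, mid=6, arr[mid]=30 -> 30 < 35, search right half
lo=7, hi=8, mid=7, arr[mid]=32 -> 32 < 35, search right half
lo=8, hi=8, mid=8, arr[mid]=35 -> Found target at index 8!

Binary search finds 35 at index 8 after 4 comparisons. The search repeatedly halves the search space by comparing with the middle element.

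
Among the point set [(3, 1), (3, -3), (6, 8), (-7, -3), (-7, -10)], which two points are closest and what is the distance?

Computing all pairwise distances among 5 points:

d((3, 1), (3, -3)) = 4.0 <-- minimum
d((3, 1), (6, 8)) = 7.6158
d((3, 1), (-7, -3)) = 10.7703
d((3, 1), (-7, -10)) = 14.8661
d((3, -3), (6, 8)) = 11.4018
d((3, -3), (-7, -3)) = 10.0
d((3, -3), (-7, -10)) = 12.2066
d((6, 8), (-7, -3)) = 17.0294
d((6, 8), (-7, -10)) = 22.2036
d((-7, -3), (-7, -10)) = 7.0

Closest pair: (3, 1) and (3, -3) with distance 4.0

The closest pair is (3, 1) and (3, -3) with Euclidean distance 4.0. For 5 points, brute-force pairwise comparison is shown above. For large n, the divide-and-conquer algorithm (sort by x, recurse on halves, check the dividing strip) achieves O(n log n).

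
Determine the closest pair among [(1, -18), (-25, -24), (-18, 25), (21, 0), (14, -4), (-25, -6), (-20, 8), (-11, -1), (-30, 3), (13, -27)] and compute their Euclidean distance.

Computing all pairwise distances among 10 points:

d((1, -18), (-25, -24)) = 26.6833
d((1, -18), (-18, 25)) = 47.0106
d((1, -18), (21, 0)) = 26.9072
d((1, -18), (14, -4)) = 19.105
d((1, -18), (-25, -6)) = 28.6356
d((1, -18), (-20, 8)) = 33.4215
d((1, -18), (-11, -1)) = 20.8087
d((1, -18), (-30, 3)) = 37.4433
d((1, -18), (13, -27)) = 15.0
d((-25, -24), (-18, 25)) = 49.4975
d((-25, -24), (21, 0)) = 51.8845
d((-25, -24), (14, -4)) = 43.8292
d((-25, -24), (-25, -6)) = 18.0
d((-25, -24), (-20, 8)) = 32.3883
d((-25, -24), (-11, -1)) = 26.9258
d((-25, -24), (-30, 3)) = 27.4591
d((-25, -24), (13, -27)) = 38.1182
d((-18, 25), (21, 0)) = 46.3249
d((-18, 25), (14, -4)) = 43.1856
d((-18, 25), (-25, -6)) = 31.7805
d((-18, 25), (-20, 8)) = 17.1172
d((-18, 25), (-11, -1)) = 26.9258
d((-18, 25), (-30, 3)) = 25.0599
d((-18, 25), (13, -27)) = 60.5392
d((21, 0), (14, -4)) = 8.0623 <-- minimum
d((21, 0), (-25, -6)) = 46.3897
d((21, 0), (-20, 8)) = 41.7732
d((21, 0), (-11, -1)) = 32.0156
d((21, 0), (-30, 3)) = 51.0882
d((21, 0), (13, -27)) = 28.1603
d((14, -4), (-25, -6)) = 39.0512
d((14, -4), (-20, 8)) = 36.0555
d((14, -4), (-11, -1)) = 25.1794
d((14, -4), (-30, 3)) = 44.5533
d((14, -4), (13, -27)) = 23.0217
d((-25, -6), (-20, 8)) = 14.8661
d((-25, -6), (-11, -1)) = 14.8661
d((-25, -6), (-30, 3)) = 10.2956
d((-25, -6), (13, -27)) = 43.4166
d((-20, 8), (-11, -1)) = 12.7279
d((-20, 8), (-30, 3)) = 11.1803
d((-20, 8), (13, -27)) = 48.1041
d((-11, -1), (-30, 3)) = 19.4165
d((-11, -1), (13, -27)) = 35.3836
d((-30, 3), (13, -27)) = 52.4309

Closest pair: (21, 0) and (14, -4) with distance 8.0623

The closest pair is (21, 0) and (14, -4) with Euclidean distance 8.0623. For 10 points, brute-force pairwise comparison is shown above. For large n, the divide-and-conquer algorithm (sort by x, recurse on halves, check the dividing strip) achieves O(n log n).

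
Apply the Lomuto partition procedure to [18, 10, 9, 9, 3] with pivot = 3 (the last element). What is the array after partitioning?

Lomuto partition with pivot = 3:

Initial array: [18, 10, 9, 9, 3]

arr[0]=18 > 3: no swap
arr[1]=10 > 3: no swap
arr[2]=9 > 3: no swap
arr[3]=9 > 3: no swap

Place pivot at position 0: [3, 10, 9, 9, 18]
Pivot position: 0

After partitioning with pivot 3, the array becomes [3, 10, 9, 9, 18]. The pivot is placed at index 0. All elements to the left of the pivot are <= 3, and all elements to the right are > 3.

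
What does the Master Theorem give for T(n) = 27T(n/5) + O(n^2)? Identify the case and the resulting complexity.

Master Theorem for T(n) = 27T(n/5) + O(n^2):

a = 27, b = 5, c = 2
log_b(a) = log_5(27) = 2.0478

Case 1: c = 2 < log_5(27) = 2.0478
T(n) = O(n^(log_5 27))

For T(n) = 27T(n/5) + O(n^2): log_5(27) = 2.0478. This is Case 1 of the Master Theorem (c < log_b(a), work dominated by leaves), giving O(n^(log_5 27)).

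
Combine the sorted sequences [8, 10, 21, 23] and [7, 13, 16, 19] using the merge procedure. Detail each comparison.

Merging process:

Compare 8 vs 7: take 7 from right. Merged: [7]
Compare 8 vs 13: take 8 from left. Merged: [7, 8]
Compare 10 vs 13: take 10 from left. Merged: [7, 8, 10]
Compare 21 vs 13: take 13 from right. Merged: [7, 8, 10, 13]
Compare 21 vs 16: take 16 from right. Merged: [7, 8, 10, 13, 16]
Compare 21 vs 19: take 19 from right. Merged: [7, 8, 10, 13, 16, 19]
Append remaining from left: [21, 23]. Merged: [7, 8, 10, 13, 16, 19, 21, 23]

Final merged array: [7, 8, 10, 13, 16, 19, 21, 23]
Total comparisons: 6

The merged array is [7, 8, 10, 13, 16, 19, 21, 23], requiring 6 comparisons. The merge step runs in O(n) time where n is the total number of elements.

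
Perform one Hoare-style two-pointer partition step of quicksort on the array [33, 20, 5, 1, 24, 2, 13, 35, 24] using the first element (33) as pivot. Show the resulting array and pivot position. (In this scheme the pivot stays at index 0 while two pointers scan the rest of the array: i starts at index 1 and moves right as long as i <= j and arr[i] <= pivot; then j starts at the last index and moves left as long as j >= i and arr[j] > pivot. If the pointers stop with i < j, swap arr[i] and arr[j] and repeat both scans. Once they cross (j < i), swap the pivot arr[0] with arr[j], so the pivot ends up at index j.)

Hoare-style two-pointer partition with pivot = 33:

Initial array: [33, 20, 5, 1, 24, 2, 13, 35, 24]

Pointers start at i = 1, j = 8.
i stops at index 7 (arr[7]=35 > 33), j stops at index 8 (arr[8]=24 <= 33): swap arr[7] and arr[8], array becomes [33, 20, 5, 1, 24, 2, 13, 24, 35]
i ends at 8, j ends at 7: the pointers have crossed (j < i), so scanning stops.

Swap pivot arr[0] with arr[7] to place pivot at position 7: [24, 20, 5, 1, 24, 2, 13, 33, 35]
Pivot position: 7

After partitioning with pivot 33, the array becomes [24, 20, 5, 1, 24, 2, 13, 33, 35]. The pivot is placed at index 7. All elements to the left of the pivot are <= 33, and all elements to the right are > 33.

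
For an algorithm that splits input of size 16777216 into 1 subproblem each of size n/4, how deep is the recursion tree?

For divide and conquer with division factor 4:

Problem sizes at each level:
Level 0: 16777216
Level 1: 4194304
Level 2: 1048576
Level 3: 262144
Level 4: 65536
Level 5: 16384
Level 6: 4096
Level 7: 1024
Level 8: 256
Level 9: 64
Level 10: 16
Level 11: 4
Level 12: 1

The root is level 0 and the size-1 base case is level 12 (the tree spans levels 0 through 12, i.e. 13 levels counting the root), so the depth is the number of divisions: log_4(16777216) = 12

The recursion tree depth is log_4(16777216) = 12. At each level, the problem size is divided by 4, so it takes 12 divisions to reduce to a base case of size 1. The algorithm makes 1 recursive call at each level.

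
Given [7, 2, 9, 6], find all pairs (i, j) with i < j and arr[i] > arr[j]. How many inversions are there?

Finding inversions in [7, 2, 9, 6]:

(0, 1): arr[0]=7 > arr[1]=2
(0, 3): arr[0]=7 > arr[3]=6
(2, 3): arr[2]=9 > arr[3]=6

Total inversions: 3

The array has 3 inversion(s): (0,1), (0,3), (2,3). Each pair (i,j) satisfies i < j and arr[i] > arr[j].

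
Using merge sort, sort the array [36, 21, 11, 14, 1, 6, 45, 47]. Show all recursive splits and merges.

Merge sort trace:

Split: [36, 21, 11, 14, 1, 6, 45, 47] -> [36, 21, 11, 14] and [1, 6, 45, 47]
  Split: [36, 21, 11, 14] -> [36, 21] and [11, 14]
    Split: [36, 21] -> [36] and [21]
    Merge: [36] + [21] -> [21, 36]
    Split: [11, 14] -> [11] and [14]
    Merge: [11] + [14] -> [11, 14]
  Merge: [21, 36] + [11, 14] -> [11, 14, 21, 36]
  Split: [1, 6, 45, 47] -> [1, 6] and [45, 47]
    Split: [1, 6] -> [1] and [6]
    Merge: [1] + [6] -> [1, 6]
    Split: [45, 47] -> [45] and [47]
    Merge: [45] + [47] -> [45, 47]
  Merge: [1, 6] + [45, 47] -> [1, 6, 45, 47]
Merge: [11, 14, 21, 36] + [1, 6, 45, 47] -> [1, 6, 11, 14, 21, 36, 45, 47]

Final sorted array: [1, 6, 11, 14, 21, 36, 45, 47]

The merge sort proceeds by recursively splitting the array and merging sorted halves.
After all merges, the sorted array is [1, 6, 11, 14, 21, 36, 45, 47].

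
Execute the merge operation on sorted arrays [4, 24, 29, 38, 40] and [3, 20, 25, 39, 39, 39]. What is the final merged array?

Merging process:

Compare 4 vs 3: take 3 from right. Merged: [3]
Compare 4 vs 20: take 4 from left. Merged: [3, 4]
Compare 24 vs 20: take 20 from right. Merged: [3, 4, 20]
Compare 24 vs 25: take 24 from left. Merged: [3, 4, 20, 24]
Compare 29 vs 25: take 25 from right. Merged: [3, 4, 20, 24, 25]
Compare 29 vs 39: take 29 from left. Merged: [3, 4, 20, 24, 25, 29]
Compare 38 vs 39: take 38 from left. Merged: [3, 4, 20, 24, 25, 29, 38]
Compare 40 vs 39: take 39 from right. Merged: [3, 4, 20, 24, 25, 29, 38, 39]
Compare 40 vs 39: take 39 from right. Merged: [3, 4, 20, 24, 25, 29, 38, 39, 39]
Compare 40 vs 39: take 39 from right. Merged: [3, 4, 20, 24, 25, 29, 38, 39, 39, 39]
Append remaining from left: [40]. Merged: [3, 4, 20, 24, 25, 29, 38, 39, 39, 39, 40]

Final merged array: [3, 4, 20, 24, 25, 29, 38, 39, 39, 39, 40]
Total comparisons: 10

The merged array is [3, 4, 20, 24, 25, 29, 38, 39, 39, 39, 40], requiring 10 comparisons. The merge step runs in O(n) time where n is the total number of elements.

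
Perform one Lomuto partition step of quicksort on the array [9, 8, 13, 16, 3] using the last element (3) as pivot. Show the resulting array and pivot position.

Lomuto partition with pivot = 3:

Initial array: [9, 8, 13, 16, 3]

arr[0]=9 > 3: no swap
arr[1]=8 > 3: no swap
arr[2]=13 > 3: no swap
arr[3]=16 > 3: no swap

Place pivot at position 0: [3, 8, 13, 16, 9]
Pivot position: 0

After partitioning with pivot 3, the array becomes [3, 8, 13, 16, 9]. The pivot is placed at index 0. All elements to the left of the pivot are <= 3, and all elements to the right are > 3.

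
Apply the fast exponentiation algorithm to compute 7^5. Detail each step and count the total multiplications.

Computing 7^5 by squaring (build up from 7^1; each line after the first costs one multiplication):

7^1 = 7
7^2 = (7^1)^2 = 7^2 = 49
7^4 = (7^2)^2 = 49^2 = 2401
7^5 = 7 * 7^4 = 7 * 2401 = 16807

Result: 16807
Multiplications needed: 3 (3 lines after 7^1)

7^5 = 16807. Using exponentiation by squaring, this requires 3 multiplications. The key idea: if the exponent is even, square the half-power; if odd, multiply by the base once.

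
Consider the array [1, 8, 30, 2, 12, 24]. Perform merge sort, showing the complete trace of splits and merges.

Merge sort trace:

Split: [1, 8, 30, 2, 12, 24] -> [1, 8, 30] and [2, 12, 24]
  Split: [1, 8, 30] -> [1] and [8, 30]
    Split: [8, 30] -> [8] and [30]
    Merge: [8] + [30] -> [8, 30]
  Merge: [1] + [8, 30] -> [1, 8, 30]
  Split: [2, 12, 24] -> [2] and [12, 24]
    Split: [12, 24] -> [12] and [24]
    Merge: [12] + [24] -> [12, 24]
  Merge: [2] + [12, 24] -> [2, 12, 24]
Merge: [1, 8, 30] + [2, 12, 24] -> [1, 2, 8, 12, 24, 30]

Final sorted array: [1, 2, 8, 12, 24, 30]

The merge sort proceeds by recursively splitting the array and merging sorted halves.
After all merges, the sorted array is [1, 2, 8, 12, 24, 30].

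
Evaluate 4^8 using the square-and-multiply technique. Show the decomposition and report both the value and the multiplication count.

Computing 4^8 by squaring (build up from 4^1; each line after the first costs one multiplication):

4^1 = 4
4^2 = (4^1)^2 = 4^2 = 16
4^4 = (4^2)^2 = 16^2 = 256
4^8 = (4^4)^2 = 256^2 = 65536

Result: 65536
Multiplications needed: 3 (3 lines after 4^1)

4^8 = 65536. Using exponentiation by squaring, this requires 3 multiplications. The key idea: if the exponent is even, square the half-power; if odd, multiply by the base once.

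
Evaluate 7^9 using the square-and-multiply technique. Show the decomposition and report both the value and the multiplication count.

Computing 7^9 by squaring (build up from 7^1; each line after the first costs one multiplication):

7^1 = 7
7^2 = (7^1)^2 = 7^2 = 49
7^4 = (7^2)^2 = 49^2 = 2401
7^8 = (7^4)^2 = 2401^2 = 5764801
7^9 = 7 * 7^8 = 7 * 5764801 = 40353607

Result: 40353607
Multiplications needed: 4 (4 lines after 7^1)

7^9 = 40353607. Using exponentiation by squaring, this requires 4 multiplications. The key idea: if the exponent is even, square the half-power; if odd, multiply by the base once.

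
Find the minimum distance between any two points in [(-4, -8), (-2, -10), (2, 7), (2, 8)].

Computing all pairwise distances among 4 points:

d((-4, -8), (-2, -10)) = 2.8284
d((-4, -8), (2, 7)) = 16.1555
d((-4, -8), (2, 8)) = 17.088
d((-2, -10), (2, 7)) = 17.4642
d((-2, -10), (2, 8)) = 18.4391
d((2, 7), (2, 8)) = 1.0 <-- minimum

Closest pair: (2, 7) and (2, 8) with distance 1.0

The closest pair is (2, 7) and (2, 8) with Euclidean distance 1.0. For 4 points, brute-force pairwise comparison is shown above. For large n, the divide-and-conquer algorithm (sort by x, recurse on halves, check the dividing strip) achieves O(n log n).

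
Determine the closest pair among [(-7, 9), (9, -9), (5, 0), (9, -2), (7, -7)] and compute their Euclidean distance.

Computing all pairwise distances among 5 points:

d((-7, 9), (9, -9)) = 24.0832
d((-7, 9), (5, 0)) = 15.0
d((-7, 9), (9, -2)) = 19.4165
d((-7, 9), (7, -7)) = 21.2603
d((9, -9), (5, 0)) = 9.8489
d((9, -9), (9, -2)) = 7.0
d((9, -9), (7, -7)) = 2.8284 <-- minimum
d((5, 0), (9, -2)) = 4.4721
d((5, 0), (7, -7)) = 7.2801
d((9, -2), (7, -7)) = 5.3852

Closest pair: (9, -9) and (7, -7) with distance 2.8284

The closest pair is (9, -9) and (7, -7) with Euclidean distance 2.8284. For 5 points, brute-force pairwise comparison is shown above. For large n, the divide-and-conquer algorithm (sort by x, recurse on halves, check the dividing strip) achieves O(n log n).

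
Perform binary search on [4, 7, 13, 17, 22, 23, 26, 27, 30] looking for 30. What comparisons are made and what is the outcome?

Binary search for 30 in [4, 7, 13, 17, 22, 23, 26, 27, 30]:

lo=0, hi=8, mid=4, arr[mid]=22 -> 22 < 30, search right half
lo=5, hi=8, mid=6, arr[mid]=26 -> 26 < 30, search right half
lo=7, hi=8, mid=7, arr[mid]=27 -> 27 < 30, search right half
lo=8, hi=8, mid=8, arr[mid]=30 -> Found target at index 8!

Binary search finds 30 at index 8 after 4 comparisons. The search repeatedly halves the search space by comparing with the middle element.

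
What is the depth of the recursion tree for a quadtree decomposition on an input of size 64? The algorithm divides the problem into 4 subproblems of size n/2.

For divide and conquer with division factor 2:

Problem sizes at each level:
Level 0: 64
Level 1: 32
Level 2: 16
Level 3: 8
Level 4: 4
Level 5: 2
Level 6: 1

The root is level 0 and the size-1 base case is level 6 (the tree spans levels 0 through 6, i.e. 7 levels counting the root), so the depth is the number of divisions: log_2(64) = 6

The recursion tree depth is log_2(64) = 6. At each level, the problem size is divided by 2, so it takes 6 divisions to reduce to a base case of size 1. The algorithm makes 4 recursive calls at each level.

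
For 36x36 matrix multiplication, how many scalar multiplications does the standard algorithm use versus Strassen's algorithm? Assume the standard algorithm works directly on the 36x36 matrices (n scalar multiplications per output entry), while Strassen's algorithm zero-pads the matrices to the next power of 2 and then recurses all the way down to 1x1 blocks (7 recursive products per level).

Matrix multiplication for 36x36 matrices:

Strassen's algorithm requires power-of-2 dimensions. Pad 36x36 to 64x64 (next power of 2).

Standard algorithm: 36^3 = 46656 multiplications
Strassen's algorithm: 7^(log2(64)) = 7^6 = 117649 multiplications
Difference: 46656 - 117649 = -70993 (Strassen uses MORE here due to padding overhead — for small or just-over-power-of-2 n, padding can outweigh the per-level savings)

Standard: 46656 multiplications (36^3). Strassen: 117649 multiplications (7^6, after padding to 64x64). Strassen reduces 8 recursive multiplications to 7 at each level.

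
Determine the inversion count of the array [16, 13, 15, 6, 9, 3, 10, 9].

Finding inversions in [16, 13, 15, 6, 9, 3, 10, 9]:

(0, 1): arr[0]=16 > arr[1]=13
(0, 2): arr[0]=16 > arr[2]=15
(0, 3): arr[0]=16 > arr[3]=6
(0, 4): arr[0]=16 > arr[4]=9
(0, 5): arr[0]=16 > arr[5]=3
(0, 6): arr[0]=16 > arr[6]=10
(0, 7): arr[0]=16 > arr[7]=9
(1, 3): arr[1]=13 > arr[3]=6
(1, 4): arr[1]=13 > arr[4]=9
(1, 5): arr[1]=13 > arr[5]=3
(1, 6): arr[1]=13 > arr[6]=10
(1, 7): arr[1]=13 > arr[7]=9
(2, 3): arr[2]=15 > arr[3]=6
(2, 4): arr[2]=15 > arr[4]=9
(2, 5): arr[2]=15 > arr[5]=3
(2, 6): arr[2]=15 > arr[6]=10
(2, 7): arr[2]=15 > arr[7]=9
(3, 5): arr[3]=6 > arr[5]=3
(4, 5): arr[4]=9 > arr[5]=3
(6, 7): arr[6]=10 > arr[7]=9

Total inversions: 20

The array has 20 inversion(s): (0,1), (0,2), (0,3), (0,4), (0,5), (0,6), (0,7), (1,3), (1,4), (1,5), (1,6), (1,7), (2,3), (2,4), (2,5), (2,6), (2,7), (3,5), (4,5), (6,7). Each pair (i,j) satisfies i < j and arr[i] > arr[j].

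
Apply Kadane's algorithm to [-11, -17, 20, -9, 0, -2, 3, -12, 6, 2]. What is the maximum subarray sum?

Using Kadane's algorithm on [-11, -17, 20, -9, 0, -2, 3, -12, 6, 2]:

Scanning through the array:
Position 1 (value -17): max_ending_here = -17, max_so_far = -11
Position 2 (value 20): max_ending_here = 20, max_so_far = 20
Position 3 (value -9): max_ending_here = 11, max_so_far = 20
Position 4 (value 0): max_ending_here = 11, max_so_far = 20
Position 5 (value -2): max_ending_here = 9, max_so_far = 20
Position 6 (value 3): max_ending_here = 12, max_so_far = 20
Position 7 (value -12): max_ending_here = 0, max_so_far = 20
Position 8 (value 6): max_ending_here = 6, max_so_far = 20
Position 9 (value 2): max_ending_here = 8, max_so_far = 20

Maximum subarray: [20]
Maximum sum: 20

The maximum subarray is [20] with sum 20. This subarray runs from index 2 to index 2.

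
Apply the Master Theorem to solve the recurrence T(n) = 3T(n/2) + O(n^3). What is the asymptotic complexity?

Master Theorem for T(n) = 3T(n/2) + O(n^3):

a = 3, b = 2, c = 3
log_b(a) = log_2(3) = 1.5850

Case 3: c = 3 > log_2(3) = 1.5850
T(n) = O(n^3) = O(n^3)

For T(n) = 3T(n/2) + O(n^3): log_2(3) = 1.5850. This is Case 3 of the Master Theorem (c > log_b(a), work dominated by root), giving O(n^3).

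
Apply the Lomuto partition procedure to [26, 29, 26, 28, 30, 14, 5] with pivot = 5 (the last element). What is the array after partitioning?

Lomuto partition with pivot = 5:

Initial array: [26, 29, 26, 28, 30, 14, 5]

arr[0]=26 > 5: no swap
arr[1]=29 > 5: no swap
arr[2]=26 > 5: no swap
arr[3]=28 > 5: no swap
arr[4]=30 > 5: no swap
arr[5]=14 > 5: no swap

Place pivot at position 0: [5, 29, 26, 28, 30, 14, 26]
Pivot position: 0

After partitioning with pivot 5, the array becomes [5, 29, 26, 28, 30, 14, 26]. The pivot is placed at index 0. All elements to the left of the pivot are <= 5, and all elements to the right are > 5.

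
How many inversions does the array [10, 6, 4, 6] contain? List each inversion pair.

Finding inversions in [10, 6, 4, 6]:

(0, 1): arr[0]=10 > arr[1]=6
(0, 2): arr[0]=10 > arr[2]=4
(0, 3): arr[0]=10 > arr[3]=6
(1, 2): arr[1]=6 > arr[2]=4

Total inversions: 4

The array has 4 inversion(s): (0,1), (0,2), (0,3), (1,2). Each pair (i,j) satisfies i < j and arr[i] > arr[j].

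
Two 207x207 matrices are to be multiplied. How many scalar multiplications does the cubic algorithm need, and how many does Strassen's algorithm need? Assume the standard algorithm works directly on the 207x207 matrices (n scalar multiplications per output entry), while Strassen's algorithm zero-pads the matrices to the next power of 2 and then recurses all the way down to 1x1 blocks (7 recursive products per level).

Matrix multiplication for 207x207 matrices:

Strassen's algorithm requires power-of-2 dimensions. Pad 207x207 to 256x256 (next power of 2).

Standard algorithm: 207^3 = 8869743 multiplications
Strassen's algorithm: 7^(log2(256)) = 7^8 = 5764801 multiplications
Savings: 8869743 - 5764801 = 3104942 multiplications

Standard: 8869743 multiplications (207^3). Strassen: 5764801 multiplications (7^8, after padding to 256x256). Strassen reduces 8 recursive multiplications to 7 at each level.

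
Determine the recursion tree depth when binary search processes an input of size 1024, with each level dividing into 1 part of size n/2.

For divide and conquer with division factor 2:

Problem sizes at each level:
Level 0: 1024
Level 1: 512
Level 2: 256
Level 3: 128
Level 4: 64
Level 5: 32
Level 6: 16
Level 7: 8
Level 8: 4
Level 9: 2
Level 10: 1

The root is level 0 and the size-1 base case is level 10 (the tree spans levels 0 through 10, i.e. 11 levels counting the root), so the depth is the number of divisions: log_2(1024) = 10

The recursion tree depth is log_2(1024) = 10. At each level, the problem size is divided by 2, so it takes 10 divisions to reduce to a base case of size 1. The algorithm makes 1 recursive call at each level.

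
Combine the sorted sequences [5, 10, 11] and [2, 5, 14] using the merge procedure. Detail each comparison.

Merging process:

Compare 5 vs 2: take 2 from right. Merged: [2]
Compare 5 vs 5: take 5 from left. Merged: [2, 5]
Compare 10 vs 5: take 5 from right. Merged: [2, 5, 5]
Compare 10 vs 14: take 10 from left. Merged: [2, 5, 5, 10]
Compare 11 vs 14: take 11 from left. Merged: [2, 5, 5, 10, 11]
Append remaining from right: [14]. Merged: [2, 5, 5, 10, 11, 14]

Final merged array: [2, 5, 5, 10, 11, 14]
Total comparisons: 5

The merged array is [2, 5, 5, 10, 11, 14], requiring 5 comparisons. The merge step runs in O(n) time where n is the total number of elements.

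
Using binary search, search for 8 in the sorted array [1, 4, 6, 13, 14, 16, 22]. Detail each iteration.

Binary search for 8 in [1, 4, 6, 13, 14, 16, 22]:

lo=0, hi=6, mid=3, arr[mid]=13 -> 13 > 8, search left half
lo=0, hi=2, mid=1, arr[mid]=4 -> 4 < 8, search right half
lo=2, hi=2, mid=2, arr[mid]=6 -> 6 < 8, search right half
lo=3 > hi=2, target 8 not found

Binary search determines that 8 is not in the array after 3 comparisons. The search space was exhausted without finding the target.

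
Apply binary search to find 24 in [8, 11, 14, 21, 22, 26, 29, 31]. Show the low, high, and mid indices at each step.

Binary search for 24 in [8, 11, 14, 21, 22, 26, 29, 31]:

lo=0, hi=7, mid=3, arr[mid]=21 -> 21 < 24, search right half
lo=4, hi=7, mid=5, arr[mid]=26 -> 26 > 24, search left half
lo=4, hi=4, mid=4, arr[mid]=22 -> 22 < 24, search right half
lo=5 > hi=4, target 24 not found

Binary search determines that 24 is not in the array after 3 comparisons. The search space was exhausted without finding the target.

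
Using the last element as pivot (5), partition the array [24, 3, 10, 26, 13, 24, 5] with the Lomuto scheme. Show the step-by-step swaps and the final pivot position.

Lomuto partition with pivot = 5:

Initial array: [24, 3, 10, 26, 13, 24, 5]

arr[0]=24 > 5: no swap
arr[1]=3 <= 5: swap with position 0, array becomes [3, 24, 10, 26, 13, 24, 5]
arr[2]=10 > 5: no swap
arr[3]=26 > 5: no swap
arr[4]=13 > 5: no swap
arr[5]=24 > 5: no swap

Place pivot at position 1: [3, 5, 10, 26, 13, 24, 24]
Pivot position: 1

After partitioning with pivot 5, the array becomes [3, 5, 10, 26, 13, 24, 24]. The pivot is placed at index 1. All elements to the left of the pivot are <= 5, and all elements to the right are > 5.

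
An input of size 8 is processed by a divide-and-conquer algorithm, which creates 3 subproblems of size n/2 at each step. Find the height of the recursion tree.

For divide and conquer with division factor 2:

Problem sizes at each level:
Level 0: 8
Level 1: 4
Level 2: 2
Level 3: 1

The root is level 0 and the size-1 base case is level 3 (the tree spans levels 0 through 3, i.e. 4 levels counting the root), so the depth is the number of divisions: log_2(8) = 3

The recursion tree depth is log_2(8) = 3. At each level, the problem size is divided by 2, so it takes 3 divisions to reduce to a base case of size 1. The algorithm makes 3 recursive calls at each level.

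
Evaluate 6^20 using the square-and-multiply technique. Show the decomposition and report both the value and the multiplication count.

Computing 6^20 by squaring (build up from 6^1; each line after the first costs one multiplication):

6^1 = 6
6^2 = (6^1)^2 = 6^2 = 36
6^4 = (6^2)^2 = 36^2 = 1296
6^5 = 6 * 6^4 = 6 * 1296 = 7776
6^10 = (6^5)^2 = 7776^2 = 60466176
6^20 = (6^10)^2 = 60466176^2 = 3656158440062976

Result: 3656158440062976
Multiplications needed: 5 (5 lines after 6^1)

6^20 = 3656158440062976. Using exponentiation by squaring, this requires 5 multiplications. The key idea: if the exponent is even, square the half-power; if odd, multiply by the base once.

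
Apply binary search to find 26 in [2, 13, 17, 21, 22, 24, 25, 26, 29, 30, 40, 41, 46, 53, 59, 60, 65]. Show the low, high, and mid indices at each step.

Binary search for 26 in [2, 13, 17, 21, 22, 24, 25, 26, 29, 30, 40, 41, 46, 53, 59, 60, 65]:

lo=0, hi=16, mid=8, arr[mid]=29 -> 29 > 26, search left half
lo=0, hi=7, mid=3, arr[mid]=21 -> 21 < 26, search right half
lo=4, hi=7, mid=5, arr[mid]=24 -> 24 < 26, search right half
lo=6, hi=7, mid=6, arr[mid]=25 -> 25 < 26, search right half
lo=7, hi=7, mid=7, arr[mid]=26 -> Found target at index 7!

Binary search finds 26 at index 7 after 5 comparisons. The search repeatedly halves the search space by comparing with the middle element.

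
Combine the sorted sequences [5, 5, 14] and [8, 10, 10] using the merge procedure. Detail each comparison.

Merging process:

Compare 5 vs 8: take 5 from left. Merged: [5]
Compare 5 vs 8: take 5 from left. Merged: [5, 5]
Compare 14 vs 8: take 8 from right. Merged: [5, 5, 8]
Compare 14 vs 10: take 10 from right. Merged: [5, 5, 8, 10]
Compare 14 vs 10: take 10 from right. Merged: [5, 5, 8, 10, 10]
Append remaining from left: [14]. Merged: [5, 5, 8, 10, 10, 14]

Final merged array: [5, 5, 8, 10, 10, 14]
Total comparisons: 5

The merged array is [5, 5, 8, 10, 10, 14], requiring 5 comparisons. The merge step runs in O(n) time where n is the total number of elements.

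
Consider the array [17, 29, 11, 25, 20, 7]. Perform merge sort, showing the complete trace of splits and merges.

Merge sort trace:

Split: [17, 29, 11, 25, 20, 7] -> [17, 29, 11] and [25, 20, 7]
  Split: [17, 29, 11] -> [17] and [29, 11]
    Split: [29, 11] -> [29] and [11]
    Merge: [29] + [11] -> [11, 29]
  Merge: [17] + [11, 29] -> [11, 17, 29]
  Split: [25, 20, 7] -> [25] and [20, 7]
    Split: [20, 7] -> [20] and [7]
    Merge: [20] + [7] -> [7, 20]
  Merge: [25] + [7, 20] -> [7, 20, 25]
Merge: [11, 17, 29] + [7, 20, 25] -> [7, 11, 17, 20, 25, 29]

Final sorted array: [7, 11, 17, 20, 25, 29]

The merge sort proceeds by recursively splitting the array and merging sorted halves.
After all merges, the sorted array is [7, 11, 17, 20, 25, 29].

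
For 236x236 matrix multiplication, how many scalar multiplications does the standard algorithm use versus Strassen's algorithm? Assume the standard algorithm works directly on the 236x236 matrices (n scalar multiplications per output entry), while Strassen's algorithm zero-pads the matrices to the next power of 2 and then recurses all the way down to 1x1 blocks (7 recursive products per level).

Matrix multiplication for 236x236 matrices:

Strassen's algorithm requires power-of-2 dimensions. Pad 236x236 to 256x256 (next power of 2).

Standard algorithm: 236^3 = 13144256 multiplications
Strassen's algorithm: 7^(log2(256)) = 7^8 = 5764801 multiplications
Savings: 13144256 - 5764801 = 7379455 multiplications

Standard: 13144256 multiplications (236^3). Strassen: 5764801 multiplications (7^8, after padding to 256x256). Strassen reduces 8 recursive multiplications to 7 at each level.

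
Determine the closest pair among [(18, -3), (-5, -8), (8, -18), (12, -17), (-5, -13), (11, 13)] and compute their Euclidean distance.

Computing all pairwise distances among 6 points:

d((18, -3), (-5, -8)) = 23.5372
d((18, -3), (8, -18)) = 18.0278
d((18, -3), (12, -17)) = 15.2315
d((18, -3), (-5, -13)) = 25.0799
d((18, -3), (11, 13)) = 17.4642
d((-5, -8), (8, -18)) = 16.4012
d((-5, -8), (12, -17)) = 19.2354
d((-5, -8), (-5, -13)) = 5.0
d((-5, -8), (11, 13)) = 26.4008
d((8, -18), (12, -17)) = 4.1231 <-- minimum
d((8, -18), (-5, -13)) = 13.9284
d((8, -18), (11, 13)) = 31.1448
d((12, -17), (-5, -13)) = 17.4642
d((12, -17), (11, 13)) = 30.0167
d((-5, -13), (11, 13)) = 30.5287

Closest pair: (8, -18) and (12, -17) with distance 4.1231

The closest pair is (8, -18) and (12, -17) with Euclidean distance 4.1231. For 6 points, brute-force pairwise comparison is shown above. For large n, the divide-and-conquer algorithm (sort by x, recurse on halves, check the dividing strip) achieves O(n log n).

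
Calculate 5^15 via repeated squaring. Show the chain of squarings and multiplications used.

Computing 5^15 by squaring (build up from 5^1; each line after the first costs one multiplication):

5^1 = 5
5^2 = (5^1)^2 = 5^2 = 25
5^3 = 5 * 5^2 = 5 * 25 = 125
5^6 = (5^3)^2 = 125^2 = 15625
5^7 = 5 * 5^6 = 5 * 15625 = 78125
5^14 = (5^7)^2 = 78125^2 = 6103515625
5^15 = 5 * 5^14 = 5 * 6103515625 = 30517578125

Result: 30517578125
Multiplications needed: 6 (6 lines after 5^1)

5^15 = 30517578125. Using exponentiation by squaring, this requires 6 multiplications. The key idea: if the exponent is even, square the half-power; if odd, multiply by the base once.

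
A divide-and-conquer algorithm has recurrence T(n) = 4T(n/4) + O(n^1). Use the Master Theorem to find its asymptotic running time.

Master Theorem for T(n) = 4T(n/4) + O(n^1):

a = 4, b = 4, c = 1
log_b(a) = log_4(4) = 1.0000

Case 2: c = 1 = log_4(4) = 1.0000
T(n) = O(n^1 log n) = O(n log n)

For T(n) = 4T(n/4) + O(n^1): log_4(4) = 1.0000. This is Case 2 of the Master Theorem (c = log_b(a), equal work at all levels), giving O(n log n).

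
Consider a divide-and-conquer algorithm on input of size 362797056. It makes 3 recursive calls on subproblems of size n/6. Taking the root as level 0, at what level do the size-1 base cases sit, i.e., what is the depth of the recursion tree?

For divide and conquer with division factor 6:

Problem sizes at each level:
Level 0: 362797056
Level 1: 60466176
Level 2: 10077696
Level 3: 1679616
Level 4: 279936
Level 5: 46656
Level 6: 7776
Level 7: 1296
Level 8: 216
Level 9: 36
Level 10: 6
Level 11: 1

The root is level 0 and the size-1 base case is level 11 (the tree spans levels 0 through 11, i.e. 12 levels counting the root), so the depth is the number of divisions: log_6(362797056) = 11

The recursion tree depth is log_6(362797056) = 11. At each level, the problem size is divided by 6, so it takes 11 divisions to reduce to a base case of size 1. The algorithm makes 3 recursive calls at each level.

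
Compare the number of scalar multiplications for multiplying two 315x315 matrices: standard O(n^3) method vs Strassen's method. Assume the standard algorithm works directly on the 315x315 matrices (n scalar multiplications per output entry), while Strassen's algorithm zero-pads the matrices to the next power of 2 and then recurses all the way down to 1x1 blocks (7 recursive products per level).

Matrix multiplication for 315x315 matrices:

Strassen's algorithm requires power-of-2 dimensions. Pad 315x315 to 512x512 (next power of 2).

Standard algorithm: 315^3 = 31255875 multiplications
Strassen's algorithm: 7^(log2(512)) = 7^9 = 40353607 multiplications
Difference: 31255875 - 40353607 = -9097732 (Strassen uses MORE here due to padding overhead — for small or just-over-power-of-2 n, padding can outweigh the per-level savings)

Standard: 31255875 multiplications (315^3). Strassen: 40353607 multiplications (7^9, after padding to 512x512). Strassen reduces 8 recursive multiplications to 7 at each level.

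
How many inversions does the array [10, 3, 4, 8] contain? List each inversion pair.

Finding inversions in [10, 3, 4, 8]:

(0, 1): arr[0]=10 > arr[1]=3
(0, 2): arr[0]=10 > arr[2]=4
(0, 3): arr[0]=10 > arr[3]=8

Total inversions: 3

The array has 3 inversion(s): (0,1), (0,2), (0,3). Each pair (i,j) satisfies i < j and arr[i] > arr[j].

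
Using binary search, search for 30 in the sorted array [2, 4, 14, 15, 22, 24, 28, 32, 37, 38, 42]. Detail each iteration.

Binary search for 30 in [2, 4, 14, 15, 22, 24, 28, 32, 37, 38, 42]:

lo=0, hi=10, mid=5, arr[mid]=24 -> 24 < 30, search right half
lo=6, hi=10, mid=8, arr[mid]=37 -> 37 > 30, search left half
lo=6, hi=7, mid=6, arr[mid]=28 -> 28 < 30, search right half
lo=7, hi=7, mid=7, arr[mid]=32 -> 32 > 30, search left half
lo=7 > hi=6, target 30 not found

Binary search determines that 30 is not in the array after 4 comparisons. The search space was exhausted without finding the target.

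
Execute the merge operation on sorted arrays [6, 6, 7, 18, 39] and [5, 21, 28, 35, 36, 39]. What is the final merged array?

Merging process:

Compare 6 vs 5: take 5 from right. Merged: [5]
Compare 6 vs 21: take 6 from left. Merged: [5, 6]
Compare 6 vs 21: take 6 from left. Merged: [5, 6, 6]
Compare 7 vs 21: take 7 from left. Merged: [5, 6, 6, 7]
Compare 18 vs 21: take 18 from left. Merged: [5, 6, 6, 7, 18]
Compare 39 vs 21: take 21 from right. Merged: [5, 6, 6, 7, 18, 21]
Compare 39 vs 28: take 28 from right. Merged: [5, 6, 6, 7, 18, 21, 28]
Compare 39 vs 35: take 35 from right. Merged: [5, 6, 6, 7, 18, 21, 28, 35]
Compare 39 vs 36: take 36 from right. Merged: [5, 6, 6, 7, 18, 21, 28, 35, 36]
Compare 39 vs 39: take 39 from left. Merged: [5, 6, 6, 7, 18, 21, 28, 35, 36, 39]
Append remaining from right: [39]. Merged: [5, 6, 6, 7, 18, 21, 28, 35, 36, 39, 39]

Final merged array: [5, 6, 6, 7, 18, 21, 28, 35, 36, 39, 39]
Total comparisons: 10

The merged array is [5, 6, 6, 7, 18, 21, 28, 35, 36, 39, 39], requiring 10 comparisons. The merge step runs in O(n) time where n is the total number of elements.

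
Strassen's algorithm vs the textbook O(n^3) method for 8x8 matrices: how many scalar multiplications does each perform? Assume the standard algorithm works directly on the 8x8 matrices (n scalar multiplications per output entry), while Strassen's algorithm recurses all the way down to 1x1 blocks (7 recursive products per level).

Matrix multiplication for 8x8 matrices:

Standard algorithm: 8^3 = 512 multiplications
Strassen's algorithm: 7^(log2(8)) = 7^3 = 343 multiplications
Savings: 512 - 343 = 169 multiplications

Standard: 512 multiplications (8^3). Strassen: 343 multiplications (7^3). Strassen reduces 8 recursive multiplications to 7 at each level.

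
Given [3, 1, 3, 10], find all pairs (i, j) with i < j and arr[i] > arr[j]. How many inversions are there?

Finding inversions in [3, 1, 3, 10]:

(0, 1): arr[0]=3 > arr[1]=1

Total inversions: 1

The array has 1 inversion(s): (0,1). Each pair (i,j) satisfies i < j and arr[i] > arr[j].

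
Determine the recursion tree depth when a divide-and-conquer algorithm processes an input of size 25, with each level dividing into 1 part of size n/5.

For divide and conquer with division factor 5:

Problem sizes at each level:
Level 0: 25
Level 1: 5
Level 2: 1

The root is level 0 and the size-1 base case is level 2 (the tree spans levels 0 through 2, i.e. 3 levels counting the root), so the depth is the number of divisions: log_5(25) = 2

The recursion tree depth is log_5(25) = 2. At each level, the problem size is divided by 5, so it takes 2 divisions to reduce to a base case of size 1. The algorithm makes 1 recursive call at each level.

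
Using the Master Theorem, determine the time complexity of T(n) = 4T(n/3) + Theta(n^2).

Master Theorem for T(n) = 4T(n/3) + O(n^2):

a = 4, b = 3, c = 2
log_b(a) = log_3(4) = 1.2619

Case 3: c = 2 > log_3(4) = 1.2619
T(n) = O(n^2) = O(n^2)

For T(n) = 4T(n/3) + O(n^2): log_3(4) = 1.2619. This is Case 3 of the Master Theorem (c > log_b(a), work dominated by root), giving O(n^2).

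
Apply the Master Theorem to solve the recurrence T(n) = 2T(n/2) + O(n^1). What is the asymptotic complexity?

Master Theorem for T(n) = 2T(n/2) + O(n^1):

a = 2, b = 2, c = 1
log_b(a) = log_2(2) = 1.0000

Case 2: c = 1 = log_2(2) = 1.0000
T(n) = O(n^1 log n) = O(n log n)

For T(n) = 2T(n/2) + O(n^1): log_2(2) = 1.0000. This is Case 2 of the Master Theorem (c = log_b(a), equal work at all levels), giving O(n log n).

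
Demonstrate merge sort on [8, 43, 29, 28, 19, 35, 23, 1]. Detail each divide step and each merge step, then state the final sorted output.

Merge sort trace:

Split: [8, 43, 29, 28, 19, 35, 23, 1] -> [8, 43, 29, 28] and [19, 35, 23, 1]
  Split: [8, 43, 29, 28] -> [8, 43] and [29, 28]
    Split: [8, 43] -> [8] and [43]
    Merge: [8] + [43] -> [8, 43]
    Split: [29, 28] -> [29] and [28]
    Merge: [29] + [28] -> [28, 29]
  Merge: [8, 43] + [28, 29] -> [8, 28, 29, 43]
  Split: [19, 35, 23, 1] -> [19, 35] and [23, 1]
    Split: [19, 35] -> [19] and [35]
    Merge: [19] + [35] -> [19, 35]
    Split: [23, 1] -> [23] and [1]
    Merge: [23] + [1] -> [1, 23]
  Merge: [19, 35] + [1, 23] -> [1, 19, 23, 35]
Merge: [8, 28, 29, 43] + [1, 19, 23, 35] -> [1, 8, 19, 23, 28, 29, 35, 43]

Final sorted array: [1, 8, 19, 23, 28, 29, 35, 43]

The merge sort proceeds by recursively splitting the array and merging sorted halves.
After all merges, the sorted array is [1, 8, 19, 23, 28, 29, 35, 43].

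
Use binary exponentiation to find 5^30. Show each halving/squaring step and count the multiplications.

Computing 5^30 by squaring (build up from 5^1; each line after the first costs one multiplication):

5^1 = 5
5^2 = (5^1)^2 = 5^2 = 25
5^3 = 5 * 5^2 = 5 * 25 = 125
5^6 = (5^3)^2 = 125^2 = 15625
5^7 = 5 * 5^6 = 5 * 15625 = 78125
5^14 = (5^7)^2 = 78125^2 = 6103515625
5^15 = 5 * 5^14 = 5 * 6103515625 = 30517578125
5^30 = (5^15)^2 = 30517578125^2 = 931322574615478515625

Result: 931322574615478515625
Multiplications needed: 7 (7 lines after 5^1)

5^30 = 931322574615478515625. Using exponentiation by squaring, this requires 7 multiplications. The key idea: if the exponent is even, square the half-power; if odd, multiply by the base once.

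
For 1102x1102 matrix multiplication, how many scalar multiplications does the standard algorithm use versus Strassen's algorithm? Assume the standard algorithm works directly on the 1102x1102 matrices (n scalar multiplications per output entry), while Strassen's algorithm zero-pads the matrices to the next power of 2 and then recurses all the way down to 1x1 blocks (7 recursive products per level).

Matrix multiplication for 1102x1102 matrices:

Strassen's algorithm requires power-of-2 dimensions. Pad 1102x1102 to 2048x2048 (next power of 2).

Standard algorithm: 1102^3 = 1338273208 multiplications
Strassen's algorithm: 7^(log2(2048)) = 7^11 = 1977326743 multiplications
Difference: 1338273208 - 1977326743 = -639053535 (Strassen uses MORE here due to padding overhead — for small or just-over-power-of-2 n, padding can outweigh the per-level savings)

Standard: 1338273208 multiplications (1102^3). Strassen: 1977326743 multiplications (7^11, after padding to 2048x2048). Strassen reduces 8 recursive multiplications to 7 at each level.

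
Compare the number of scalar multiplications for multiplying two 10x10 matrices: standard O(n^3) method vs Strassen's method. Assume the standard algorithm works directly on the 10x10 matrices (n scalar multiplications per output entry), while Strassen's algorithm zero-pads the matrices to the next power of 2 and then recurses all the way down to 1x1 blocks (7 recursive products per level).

Matrix multiplication for 10x10 matrices:

Strassen's algorithm requires power-of-2 dimensions. Pad 10x10 to 16x16 (next power of 2).

Standard algorithm: 10^3 = 1000 multiplications
Strassen's algorithm: 7^(log2(16)) = 7^4 = 2401 multiplications
Difference: 1000 - 2401 = -1401 (Strassen uses MORE here due to padding overhead — for small or just-over-power-of-2 n, padding can outweigh the per-level savings)

Standard: 1000 multiplications (10^3). Strassen: 2401 multiplications (7^4, after padding to 16x16). Strassen reduces 8 recursive multiplications to 7 at each level.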